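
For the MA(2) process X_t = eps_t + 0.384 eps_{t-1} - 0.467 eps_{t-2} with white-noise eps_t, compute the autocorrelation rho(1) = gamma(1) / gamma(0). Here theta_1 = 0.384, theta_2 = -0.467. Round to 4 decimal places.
\rho(1) = 0.1499

For an MA(q) process with theta_0 = 1, the autocovariance is
  gamma(k) = sigma^2 * sum_{i=0..q-k} theta_i * theta_{i+k},
and rho(k) = gamma(k) / gamma(0). Sigma^2 cancels.
  numerator   = (1)*(0.384) + (0.384)*(-0.467) = 0.204672.
  denominator = (1)^2 + (0.384)^2 + (-0.467)^2 = 1.365545.
  rho(1) = 0.204672 / 1.365545 = 0.1499.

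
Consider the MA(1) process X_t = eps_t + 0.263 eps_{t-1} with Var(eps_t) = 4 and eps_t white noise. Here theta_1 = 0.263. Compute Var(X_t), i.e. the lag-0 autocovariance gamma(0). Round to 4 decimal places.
\gamma(0) = 4.2767

For an MA(q) process X_t = eps_t + sum_i theta_i eps_{t-i} with
Var(eps_t) = sigma^2, the variance is
  gamma(0) = sigma^2 * (1 + sum_i theta_i^2).
  sum_i theta_i^2 = (0.263)^2 = 0.069169.
  gamma(0) = 4 * (1 + 0.069169) = 4 * 1.069169 = 4.276676, which rounds to 4.2767.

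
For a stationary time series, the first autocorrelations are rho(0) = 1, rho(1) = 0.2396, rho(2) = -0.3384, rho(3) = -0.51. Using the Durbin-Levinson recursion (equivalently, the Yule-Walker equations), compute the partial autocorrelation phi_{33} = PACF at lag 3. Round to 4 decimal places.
\phi_{33} = -0.3790

The PACF at lag k is phi_{kk}, the last component of the solution
to the Yule-Walker system G_k phi = r_k where
  (G_k)_{ij} = rho(|i - j|), (r_k)_i = rho(i), i,j = 1..k.
Equivalently, Durbin-Levinson gives phi_{kk} iteratively:
  phi_{11} = rho(1)
  phi_{kk} = [rho(k) - sum_{j=1..k-1} phi_{k-1,j} rho(k-j)]
            / [1 - sum_{j=1..k-1} phi_{k-1,j} rho(j)],
  phi_{k,j} = phi_{k-1,j} - phi_{kk} phi_{k-1,k-j},  j = 1..k-1.
Step k = 1:
  phi_11 = rho(1) = 0.2396.
Step k = 2:
  phi_22 = [rho(2) - phi_11 rho(1)] / [1 - phi_11 rho(1)] = [-0.3384 - (0.2396)(0.2396)] / [1 - (0.2396)(0.2396)]
         = -0.39580816 / 0.94259184 = -0.419915.
  Update: phi_21 = phi_11 - phi_22 phi_11 = 0.2396 - (-0.419915)(0.2396) = 0.340212.
Step k = 3:
  phi_33 = [rho(3) - phi_21 rho(2) - phi_22 rho(1)] / [1 - phi_21 rho(1) - phi_22 rho(2)]
    numerator   = -0.51 - (0.340212)(-0.3384) - (-0.419915)(0.2396) = -0.29426085
    denominator = 1 - (0.340212)(0.2396) - (-0.419915)(-0.3384) = 0.77638618
  phi_33 = -0.29426085 / 0.77638618 = -0.379.
Therefore phi_{33} = -0.3790.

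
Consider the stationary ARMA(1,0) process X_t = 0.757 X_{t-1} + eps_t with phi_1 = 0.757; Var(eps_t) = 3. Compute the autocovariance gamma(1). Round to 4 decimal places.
\gamma(1) = 5.3191

Multiply the model equation by X_{t-k} and take expectations. With theta_0 = psi_0 = 1 and psi_j the MA(infinity) weights, this gives
  gamma(k) - sum_i phi_i gamma(k-i) = c_k,
  c_k = sigma^2 * sum_{j=k..q} theta_j psi_{j-k}   (c_k = 0 for k > q),
using gamma(-m) = gamma(m).
Pure AR (q = 0): c_0 = sigma^2 = 3, c_k = 0 for k >= 1.
Equations for k = 0 and k = 1 (AR order 1):
  gamma(0) = phi_1 gamma(1) + c_0
  gamma(1) = phi_1 gamma(0) + c_1
Substituting the second into the first: gamma(0) (1 - phi_1^2) = c_0 + phi_1 c_1, so
  gamma(0) = c_0 / (1 - phi_1^2) = 3 / (1 - (0.757)^2) = 3 / 0.426951 = 7.026567.
  gamma(1) = phi_1 gamma(0) = (0.757)(7.026567) = 5.319112.
Therefore gamma(1) = 5.3191 (to 4 decimal places).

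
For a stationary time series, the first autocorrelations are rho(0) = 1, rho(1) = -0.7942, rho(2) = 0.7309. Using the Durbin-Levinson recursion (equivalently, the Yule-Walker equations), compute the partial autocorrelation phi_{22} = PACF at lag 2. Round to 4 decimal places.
\phi_{22} = 0.2712

The PACF at lag k is phi_{kk}, the last component of the solution
to the Yule-Walker system G_k phi = r_k where
  (G_k)_{ij} = rho(|i - j|), (r_k)_i = rho(i), i,j = 1..k.
Equivalently, Durbin-Levinson gives phi_{kk} iteratively:
  phi_{11} = rho(1)
  phi_{kk} = [rho(k) - sum_{j=1..k-1} phi_{k-1,j} rho(k-j)]
            / [1 - sum_{j=1..k-1} phi_{k-1,j} rho(j)],
  phi_{k,j} = phi_{k-1,j} - phi_{kk} phi_{k-1,k-j},  j = 1..k-1.
Step k = 1:
  phi_11 = rho(1) = -0.7942.
Step k = 2:
  phi_22 = [rho(2) - phi_11 rho(1)] / [1 - phi_11 rho(1)] = [0.7309 - (-0.7942)(-0.7942)] / [1 - (-0.7942)(-0.7942)]
         = 0.10014636 / 0.36924636 = 0.2712.
Therefore phi_{22} = 0.2712.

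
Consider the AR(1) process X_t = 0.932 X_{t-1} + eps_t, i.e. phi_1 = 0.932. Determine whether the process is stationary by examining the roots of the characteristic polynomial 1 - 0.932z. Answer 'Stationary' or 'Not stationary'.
\text{Stationary}

The AR(p) characteristic polynomial is P(z) = 1 - 0.932z.
Stationarity requires all roots to lie outside the unit circle, i.e. |z| > 1 for every root.
This is linear in z: 1 + (-0.932) z = 0  =>  z = -1/(-0.932) = 1.072961,  |z| = 1.072961.
Moduli of all roots: 1.0730.
All moduli strictly greater than 1? Yes.
Verdict: Stationary.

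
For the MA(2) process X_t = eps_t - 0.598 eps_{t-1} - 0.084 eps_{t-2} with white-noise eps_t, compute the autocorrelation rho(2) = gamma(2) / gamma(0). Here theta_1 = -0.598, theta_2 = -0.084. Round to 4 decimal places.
\rho(2) = -0.0616

For an MA(q) process with theta_0 = 1, the autocovariance is
  gamma(k) = sigma^2 * sum_{i=0..q-k} theta_i * theta_{i+k},
and rho(k) = gamma(k) / gamma(0). Sigma^2 cancels.
  numerator   = (1)*(-0.084) = -0.084.
  denominator = (1)^2 + (-0.598)^2 + (-0.084)^2 = 1.36466.
  rho(2) = -0.084 / 1.36466 = -0.0616.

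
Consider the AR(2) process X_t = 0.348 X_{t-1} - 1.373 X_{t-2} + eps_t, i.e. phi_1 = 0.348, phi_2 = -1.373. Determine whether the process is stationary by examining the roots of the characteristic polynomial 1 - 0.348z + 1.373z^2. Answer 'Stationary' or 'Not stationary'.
\text{Not stationary}

The AR(p) characteristic polynomial is P(z) = 1 - 0.348z + 1.373z^2.
Stationarity requires all roots to lie outside the unit circle, i.e. |z| > 1 for every root.
Set 1 + (-0.348) z + (1.373) z^2 = 0, i.e. a z^2 + b z + c = 0 with a = 1.373, b = -0.348, c = 1.
Discriminant D = b^2 - 4ac = (-0.348)^2 - 4*(1.373)*1 = 0.121104 - (5.492) = -5.370896.
D < 0, so the roots are the complex-conjugate pair z = (-b +/- i sqrt(-D)) / (2a) = 0.1267 +/- 0.844i.
For a conjugate pair |z|^2 = z * conj(z) = (product of roots) = c/a = 1/(1.373) = 0.728332, so |z| = sqrt(0.728332) = 0.8534 for both roots.
Moduli of all roots: 0.8534, 0.8534.
All moduli strictly greater than 1? No.
Verdict: Not stationary.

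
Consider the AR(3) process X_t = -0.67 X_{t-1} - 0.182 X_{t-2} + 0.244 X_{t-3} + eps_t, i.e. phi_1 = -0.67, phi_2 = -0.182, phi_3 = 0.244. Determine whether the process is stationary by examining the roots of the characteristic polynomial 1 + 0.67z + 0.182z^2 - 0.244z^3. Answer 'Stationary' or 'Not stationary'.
\text{Stationary}

The AR(p) characteristic polynomial is P(z) = 1 + 0.67z + 0.182z^2 - 0.244z^3.
Stationarity requires all roots to lie outside the unit circle, i.e. |z| > 1 for every root.
Degree 3: look for a simple real root z0 first, then factor out (1 - z/z0) and solve the remaining quadratic.
Testing z0 = 2.5: P(2.5) = 1 + (0.67)(2.5) + (0.182)(2.5)^2 + (-0.244)(2.5)^3
  = 1 + (1.675) + (1.1375) + (-3.8125) = 0.  So z_0 = 2.5 is a root, |z_0| = 2.5.
Divide out the factor (1 - 0.4 z) = (1 - z/z0) (since 1/z0 = 0.4):
  P(z) = (1 - 0.4 z)(1 + (1.07) z + (0.61) z^2)
  [check: z-coef 1.07 - (0.4) = 0.67; z^2-coef 0.61 - (0.4)(1.07) = 0.182; z^3-coef -(0.4)(0.61) = -0.244.]
Remaining roots from the quadratic factor 1 + (1.07) z + (0.61) z^2:
  Set 1 + (1.07) z + (0.61) z^2 = 0, i.e. a z^2 + b z + c = 0 with a = 0.61, b = 1.07, c = 1.
  Discriminant D = b^2 - 4ac = (1.07)^2 - 4*(0.61)*1 = 1.1449 - (2.44) = -1.2951.
  D < 0, so the roots are the complex-conjugate pair z = (-b +/- i sqrt(-D)) / (2a) = -0.877 +/- 0.9328i.
  For a conjugate pair |z|^2 = z * conj(z) = (product of roots) = c/a = 1/(0.61) = 1.639344, so |z| = sqrt(1.639344) = 1.2804 for both roots.
Moduli of all roots: 2.5000, 1.2804, 1.2804.
All moduli strictly greater than 1? Yes.
Verdict: Stationary.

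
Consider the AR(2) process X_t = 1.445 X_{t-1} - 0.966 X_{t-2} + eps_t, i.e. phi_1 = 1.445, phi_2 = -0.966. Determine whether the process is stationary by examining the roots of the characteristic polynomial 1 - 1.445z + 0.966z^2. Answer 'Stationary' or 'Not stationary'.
\text{Stationary}

The AR(p) characteristic polynomial is P(z) = 1 - 1.445z + 0.966z^2.
Stationarity requires all roots to lie outside the unit circle, i.e. |z| > 1 for every root.
Set 1 + (-1.445) z + (0.966) z^2 = 0, i.e. a z^2 + b z + c = 0 with a = 0.966, b = -1.445, c = 1.
Discriminant D = b^2 - 4ac = (-1.445)^2 - 4*(0.966)*1 = 2.088025 - (3.864) = -1.775975.
D < 0, so the roots are the complex-conjugate pair z = (-b +/- i sqrt(-D)) / (2a) = 0.7479 +/- 0.6898i.
For a conjugate pair |z|^2 = z * conj(z) = (product of roots) = c/a = 1/(0.966) = 1.035197, so |z| = sqrt(1.035197) = 1.0174 for both roots.
Moduli of all roots: 1.0174, 1.0174.
All moduli strictly greater than 1? Yes.
Verdict: Stationary.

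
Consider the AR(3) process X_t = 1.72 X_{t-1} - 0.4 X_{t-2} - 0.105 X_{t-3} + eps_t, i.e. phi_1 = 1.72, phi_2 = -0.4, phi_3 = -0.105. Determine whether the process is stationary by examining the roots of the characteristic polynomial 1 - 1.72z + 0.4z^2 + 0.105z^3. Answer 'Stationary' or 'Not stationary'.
\text{Not stationary}

The AR(p) characteristic polynomial is P(z) = 1 - 1.72z + 0.4z^2 + 0.105z^3.
Stationarity requires all roots to lie outside the unit circle, i.e. |z| > 1 for every root.
Degree 3: look for a simple real root z0 first, then factor out (1 - z/z0) and solve the remaining quadratic.
Testing z0 = 2: P(2) = 1 + (-1.72)(2) + (0.4)(2)^2 + (0.105)(2)^3
  = 1 + (-3.44) + (1.6) + (0.84) = 0.  So z_0 = 2 is a root, |z_0| = 2.
Divide out the factor (1 - 0.5 z) = (1 - z/z0) (since 1/z0 = 0.5):
  P(z) = (1 - 0.5 z)(1 + (-1.22) z + (-0.21) z^2)
  [check: z-coef -1.22 - (0.5) = -1.72; z^2-coef -0.21 - (0.5)(-1.22) = 0.4; z^3-coef -(0.5)(-0.21) = 0.105.]
Remaining roots from the quadratic factor 1 + (-1.22) z + (-0.21) z^2:
  Set 1 + (-1.22) z + (-0.21) z^2 = 0, i.e. a z^2 + b z + c = 0 with a = -0.21, b = -1.22, c = 1.
  Discriminant D = b^2 - 4ac = (-1.22)^2 - 4*(-0.21)*1 = 1.4884 - (-0.84) = 2.3284.
  D >= 0, so the roots are real: z = (-b +/- sqrt(D)) / (2a) = (1.22 +/- 1.52591) / (-0.42).
    z_1 = (1.22 + 1.52591) / (-0.42) = -6.5379,   |z_1| = 6.5379.
    z_2 = (1.22 - 1.52591) / (-0.42) = 0.7284,   |z_2| = 0.7284.
Moduli of all roots: 2.0000, 6.5379, 0.7284.
All moduli strictly greater than 1? No.
Verdict: Not stationary.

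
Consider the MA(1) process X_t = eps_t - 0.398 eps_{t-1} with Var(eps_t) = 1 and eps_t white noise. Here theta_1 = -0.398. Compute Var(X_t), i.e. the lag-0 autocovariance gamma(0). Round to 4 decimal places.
\gamma(0) = 1.1584

For an MA(q) process X_t = eps_t + sum_i theta_i eps_{t-i} with
Var(eps_t) = sigma^2, the variance is
  gamma(0) = sigma^2 * (1 + sum_i theta_i^2).
  sum_i theta_i^2 = (-0.398)^2 = 0.158404.
  gamma(0) = 1 * (1 + 0.158404) = 1 * 1.158404 = 1.158404, which rounds to 1.1584.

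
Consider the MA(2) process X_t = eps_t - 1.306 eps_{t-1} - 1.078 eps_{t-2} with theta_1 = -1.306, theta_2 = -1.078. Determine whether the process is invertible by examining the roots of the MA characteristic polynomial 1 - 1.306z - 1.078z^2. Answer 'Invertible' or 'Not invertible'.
\text{Not invertible}

The MA(q) characteristic polynomial is P(z) = 1 - 1.306z - 1.078z^2.
Invertibility requires all roots to lie outside the unit circle, i.e. |z| > 1 for every root.
Set 1 + (-1.306) z + (-1.078) z^2 = 0, i.e. a z^2 + b z + c = 0 with a = -1.078, b = -1.306, c = 1.
Discriminant D = b^2 - 4ac = (-1.306)^2 - 4*(-1.078)*1 = 1.705636 - (-4.312) = 6.017636.
D >= 0, so the roots are real: z = (-b +/- sqrt(D)) / (2a) = (1.306 +/- 2.453087) / (-2.156).
  z_1 = (1.306 + 2.453087) / (-2.156) = -1.7435,   |z_1| = 1.7435.
  z_2 = (1.306 - 2.453087) / (-2.156) = 0.532,   |z_2| = 0.532.
Moduli of all roots: 1.7435, 0.5320.
All moduli strictly greater than 1? No.
Verdict: Not invertible.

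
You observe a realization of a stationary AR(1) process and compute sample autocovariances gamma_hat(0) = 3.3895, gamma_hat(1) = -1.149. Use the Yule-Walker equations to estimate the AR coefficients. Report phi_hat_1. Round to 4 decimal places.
\hat\phi_{1} = -0.3390

The Yule-Walker equations for an AR(p) process read, in matrix form,
  Gamma_p phi = r_p,   with   (Gamma_p)_{ij} = gamma(|i - j|),
                       (r_p)_i = gamma(i),   i,j = 1..p.
Substitute the sample gammas (Toeplitz matrix and right-hand side of size 1):
  Gamma_p = [[3.3895]]
  r_p     = [-1.149]
With p = 1 this is the single equation gamma(0) phi_1 = gamma(1):
  phi_hat_1 = gamma(1) / gamma(0) = -1.149 / 3.3895 = -0.3390.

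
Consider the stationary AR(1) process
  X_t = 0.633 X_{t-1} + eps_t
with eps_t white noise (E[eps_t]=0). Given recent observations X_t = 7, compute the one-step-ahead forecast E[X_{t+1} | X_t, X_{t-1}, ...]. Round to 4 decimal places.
E[X_{t+1} \mid \mathcal F_t] = 4.4310

For an AR(p) model X_t = c + sum_i phi_i X_{t-i} + eps_t, the
one-step-ahead conditional mean is
  E[X_{t+1} | X_t, ...] = c + sum_i phi_i X_{t+1-i}.
Substitute known values:
  E[X_{t+1} | ...] = (0.633) * (7)
                   = 4.4310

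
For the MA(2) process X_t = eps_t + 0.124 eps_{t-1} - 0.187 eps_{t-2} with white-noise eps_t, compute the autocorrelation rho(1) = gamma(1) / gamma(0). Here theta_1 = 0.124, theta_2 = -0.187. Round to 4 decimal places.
\rho(1) = 0.0960

For an MA(q) process with theta_0 = 1, the autocovariance is
  gamma(k) = sigma^2 * sum_{i=0..q-k} theta_i * theta_{i+k},
and rho(k) = gamma(k) / gamma(0). Sigma^2 cancels.
  numerator   = (1)*(0.124) + (0.124)*(-0.187) = 0.100812.
  denominator = (1)^2 + (0.124)^2 + (-0.187)^2 = 1.050345.
  rho(1) = 0.100812 / 1.050345 = 0.0960.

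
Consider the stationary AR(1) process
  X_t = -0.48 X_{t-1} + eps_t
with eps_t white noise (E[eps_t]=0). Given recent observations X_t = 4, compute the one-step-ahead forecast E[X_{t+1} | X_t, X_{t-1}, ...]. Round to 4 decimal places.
E[X_{t+1} \mid \mathcal F_t] = -1.9200

For an AR(p) model X_t = c + sum_i phi_i X_{t-i} + eps_t, the
one-step-ahead conditional mean is
  E[X_{t+1} | X_t, ...] = c + sum_i phi_i X_{t+1-i}.
Substitute known values:
  E[X_{t+1} | ...] = (-0.48) * (4)
                   = -1.9200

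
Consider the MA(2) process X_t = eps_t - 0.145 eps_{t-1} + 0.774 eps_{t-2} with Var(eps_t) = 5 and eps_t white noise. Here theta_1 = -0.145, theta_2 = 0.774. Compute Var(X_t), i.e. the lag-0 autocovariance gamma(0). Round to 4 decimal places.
\gamma(0) = 8.1005

For an MA(q) process X_t = eps_t + sum_i theta_i eps_{t-i} with
Var(eps_t) = sigma^2, the variance is
  gamma(0) = sigma^2 * (1 + sum_i theta_i^2).
  sum_i theta_i^2 = (-0.145)^2 + (0.774)^2 = 0.021025 + 0.599076 = 0.620101.
  gamma(0) = 5 * (1 + 0.620101) = 5 * 1.620101 = 8.100505, which rounds to 8.1005.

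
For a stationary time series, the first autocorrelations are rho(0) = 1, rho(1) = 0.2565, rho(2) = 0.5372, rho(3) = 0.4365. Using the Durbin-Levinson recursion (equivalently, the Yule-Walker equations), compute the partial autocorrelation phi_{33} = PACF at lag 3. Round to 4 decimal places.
\phi_{33} = 0.3430

The PACF at lag k is phi_{kk}, the last component of the solution
to the Yule-Walker system G_k phi = r_k where
  (G_k)_{ij} = rho(|i - j|), (r_k)_i = rho(i), i,j = 1..k.
Equivalently, Durbin-Levinson gives phi_{kk} iteratively:
  phi_{11} = rho(1)
  phi_{kk} = [rho(k) - sum_{j=1..k-1} phi_{k-1,j} rho(k-j)]
            / [1 - sum_{j=1..k-1} phi_{k-1,j} rho(j)],
  phi_{k,j} = phi_{k-1,j} - phi_{kk} phi_{k-1,k-j},  j = 1..k-1.
Step k = 1:
  phi_11 = rho(1) = 0.2565.
Step k = 2:
  phi_22 = [rho(2) - phi_11 rho(1)] / [1 - phi_11 rho(1)] = [0.5372 - (0.2565)(0.2565)] / [1 - (0.2565)(0.2565)]
         = 0.47140775 / 0.93420775 = 0.504607.
  Update: phi_21 = phi_11 - phi_22 phi_11 = 0.2565 - (0.504607)(0.2565) = 0.127068.
Step k = 3:
  phi_33 = [rho(3) - phi_21 rho(2) - phi_22 rho(1)] / [1 - phi_21 rho(1) - phi_22 rho(2)]
    numerator   = 0.4365 - (0.127068)(0.5372) - (0.504607)(0.2565) = 0.23880721
    denominator = 1 - (0.127068)(0.2565) - (0.504607)(0.5372) = 0.69633211
  phi_33 = 0.23880721 / 0.69633211 = 0.343.
Therefore phi_{33} = 0.3430.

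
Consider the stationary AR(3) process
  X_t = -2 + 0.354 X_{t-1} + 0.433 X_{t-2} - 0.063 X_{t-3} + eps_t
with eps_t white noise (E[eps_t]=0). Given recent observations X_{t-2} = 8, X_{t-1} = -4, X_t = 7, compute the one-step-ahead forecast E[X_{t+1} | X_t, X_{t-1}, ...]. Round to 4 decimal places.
E[X_{t+1} \mid \mathcal F_t] = -1.7580

For an AR(p) model X_t = c + sum_i phi_i X_{t-i} + eps_t, the
one-step-ahead conditional mean is
  E[X_{t+1} | X_t, ...] = c + sum_i phi_i X_{t+1-i}.
Substitute known values:
  E[X_{t+1} | ...] = -2 + (0.354) * (7) + (0.433) * (-4) + (-0.063) * (8)
                   = -1.7580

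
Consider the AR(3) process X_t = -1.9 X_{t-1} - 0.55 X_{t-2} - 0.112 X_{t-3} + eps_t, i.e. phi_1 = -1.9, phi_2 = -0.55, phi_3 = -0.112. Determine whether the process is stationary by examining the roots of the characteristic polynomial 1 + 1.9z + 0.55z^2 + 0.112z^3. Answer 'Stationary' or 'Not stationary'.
\text{Not stationary}

The AR(p) characteristic polynomial is P(z) = 1 + 1.9z + 0.55z^2 + 0.112z^3.
Stationarity requires all roots to lie outside the unit circle, i.e. |z| > 1 for every root.
Degree 3: look for a simple real root z0 first, then factor out (1 - z/z0) and solve the remaining quadratic.
Testing z0 = -0.625: P(-0.625) = 1 + (1.9)(-0.625) + (0.55)(-0.625)^2 + (0.112)(-0.625)^3
  = 1 + (-1.1875) + (0.214844) + (-0.027344) = 0.  So z_0 = -0.625 is a root, |z_0| = 0.625.
Divide out the factor (1 + 1.6 z) = (1 - z/z0) (since 1/z0 = -1.6):
  P(z) = (1 + 1.6 z)(1 + (0.3) z + (0.07) z^2)
  [check: z-coef 0.3 - (-1.6) = 1.9; z^2-coef 0.07 - (-1.6)(0.3) = 0.55; z^3-coef -(-1.6)(0.07) = 0.112.]
Remaining roots from the quadratic factor 1 + (0.3) z + (0.07) z^2:
  Set 1 + (0.3) z + (0.07) z^2 = 0, i.e. a z^2 + b z + c = 0 with a = 0.07, b = 0.3, c = 1.
  Discriminant D = b^2 - 4ac = (0.3)^2 - 4*(0.07)*1 = 0.09 - (0.28) = -0.19.
  D < 0, so the roots are the complex-conjugate pair z = (-b +/- i sqrt(-D)) / (2a) = -2.1429 +/- 3.1135i.
  For a conjugate pair |z|^2 = z * conj(z) = (product of roots) = c/a = 1/(0.07) = 14.285714, so |z| = sqrt(14.285714) = 3.7796 for both roots.
Moduli of all roots: 0.6250, 3.7796, 3.7796.
All moduli strictly greater than 1? No.
Verdict: Not stationary.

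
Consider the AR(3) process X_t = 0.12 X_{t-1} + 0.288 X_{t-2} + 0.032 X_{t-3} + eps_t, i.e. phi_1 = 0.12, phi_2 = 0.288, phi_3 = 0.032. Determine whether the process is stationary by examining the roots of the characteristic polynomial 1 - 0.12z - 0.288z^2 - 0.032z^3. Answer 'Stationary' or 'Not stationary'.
\text{Stationary}

The AR(p) characteristic polynomial is P(z) = 1 - 0.12z - 0.288z^2 - 0.032z^3.
Stationarity requires all roots to lie outside the unit circle, i.e. |z| > 1 for every root.
Degree 3: look for a simple real root z0 first, then factor out (1 - z/z0) and solve the remaining quadratic.
Testing z0 = -2.5: P(-2.5) = 1 + (-0.12)(-2.5) + (-0.288)(-2.5)^2 + (-0.032)(-2.5)^3
  = 1 + (0.3) + (-1.8) + (0.5) = 0.  So z_0 = -2.5 is a root, |z_0| = 2.5.
Divide out the factor (1 + 0.4 z) = (1 - z/z0) (since 1/z0 = -0.4):
  P(z) = (1 + 0.4 z)(1 + (-0.52) z + (-0.08) z^2)
  [check: z-coef -0.52 - (-0.4) = -0.12; z^2-coef -0.08 - (-0.4)(-0.52) = -0.288; z^3-coef -(-0.4)(-0.08) = -0.032.]
Remaining roots from the quadratic factor 1 + (-0.52) z + (-0.08) z^2:
  Set 1 + (-0.52) z + (-0.08) z^2 = 0, i.e. a z^2 + b z + c = 0 with a = -0.08, b = -0.52, c = 1.
  Discriminant D = b^2 - 4ac = (-0.52)^2 - 4*(-0.08)*1 = 0.2704 - (-0.32) = 0.5904.
  D >= 0, so the roots are real: z = (-b +/- sqrt(D)) / (2a) = (0.52 +/- 0.768375) / (-0.16).
    z_1 = (0.52 + 0.768375) / (-0.16) = -8.0523,   |z_1| = 8.0523.
    z_2 = (0.52 - 0.768375) / (-0.16) = 1.5523,   |z_2| = 1.5523.
Moduli of all roots: 2.5000, 8.0523, 1.5523.
All moduli strictly greater than 1? Yes.
Verdict: Stationary.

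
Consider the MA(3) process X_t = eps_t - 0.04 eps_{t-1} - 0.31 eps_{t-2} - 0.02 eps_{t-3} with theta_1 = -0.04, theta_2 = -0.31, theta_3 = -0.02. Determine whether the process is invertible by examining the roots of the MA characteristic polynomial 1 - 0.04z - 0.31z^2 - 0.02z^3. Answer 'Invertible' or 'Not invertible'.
\text{Invertible}

The MA(q) characteristic polynomial is P(z) = 1 - 0.04z - 0.31z^2 - 0.02z^3.
Invertibility requires all roots to lie outside the unit circle, i.e. |z| > 1 for every root.
Degree 3: look for a simple real root z0 first, then factor out (1 - z/z0) and solve the remaining quadratic.
Testing z0 = -2: P(-2) = 1 + (-0.04)(-2) + (-0.31)(-2)^2 + (-0.02)(-2)^3
  = 1 + (0.08) + (-1.24) + (0.16) = 0.  So z_0 = -2 is a root, |z_0| = 2.
Divide out the factor (1 + 0.5 z) = (1 - z/z0) (since 1/z0 = -0.5):
  P(z) = (1 + 0.5 z)(1 + (-0.54) z + (-0.04) z^2)
  [check: z-coef -0.54 - (-0.5) = -0.04; z^2-coef -0.04 - (-0.5)(-0.54) = -0.31; z^3-coef -(-0.5)(-0.04) = -0.02.]
Remaining roots from the quadratic factor 1 + (-0.54) z + (-0.04) z^2:
  Set 1 + (-0.54) z + (-0.04) z^2 = 0, i.e. a z^2 + b z + c = 0 with a = -0.04, b = -0.54, c = 1.
  Discriminant D = b^2 - 4ac = (-0.54)^2 - 4*(-0.04)*1 = 0.2916 - (-0.16) = 0.4516.
  D >= 0, so the roots are real: z = (-b +/- sqrt(D)) / (2a) = (0.54 +/- 0.672012) / (-0.08).
    z_1 = (0.54 + 0.672012) / (-0.08) = -15.1501,   |z_1| = 15.1501.
    z_2 = (0.54 - 0.672012) / (-0.08) = 1.6501,   |z_2| = 1.6501.
Moduli of all roots: 2.0000, 15.1501, 1.6501.
All moduli strictly greater than 1? Yes.
Verdict: Invertible.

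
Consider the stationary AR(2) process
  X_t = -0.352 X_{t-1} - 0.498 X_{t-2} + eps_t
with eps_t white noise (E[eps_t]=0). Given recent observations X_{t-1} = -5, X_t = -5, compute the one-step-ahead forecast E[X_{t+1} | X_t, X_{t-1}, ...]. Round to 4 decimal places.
E[X_{t+1} \mid \mathcal F_t] = 4.2500

For an AR(p) model X_t = c + sum_i phi_i X_{t-i} + eps_t, the
one-step-ahead conditional mean is
  E[X_{t+1} | X_t, ...] = c + sum_i phi_i X_{t+1-i}.
Substitute known values:
  E[X_{t+1} | ...] = (-0.352) * (-5) + (-0.498) * (-5)
                   = 4.2500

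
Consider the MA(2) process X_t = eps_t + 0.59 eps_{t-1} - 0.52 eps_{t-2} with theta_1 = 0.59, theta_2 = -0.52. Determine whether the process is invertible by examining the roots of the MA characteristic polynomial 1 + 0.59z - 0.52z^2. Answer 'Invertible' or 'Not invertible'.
\text{Not invertible}

The MA(q) characteristic polynomial is P(z) = 1 + 0.59z - 0.52z^2.
Invertibility requires all roots to lie outside the unit circle, i.e. |z| > 1 for every root.
Set 1 + (0.59) z + (-0.52) z^2 = 0, i.e. a z^2 + b z + c = 0 with a = -0.52, b = 0.59, c = 1.
Discriminant D = b^2 - 4ac = (0.59)^2 - 4*(-0.52)*1 = 0.3481 - (-2.08) = 2.4281.
D >= 0, so the roots are real: z = (-b +/- sqrt(D)) / (2a) = (-0.59 +/- 1.558236) / (-1.04).
  z_1 = (-0.59 + 1.558236) / (-1.04) = -0.931,   |z_1| = 0.931.
  z_2 = (-0.59 - 1.558236) / (-1.04) = 2.0656,   |z_2| = 2.0656.
Moduli of all roots: 0.9310, 2.0656.
All moduli strictly greater than 1? No.
Verdict: Not invertible.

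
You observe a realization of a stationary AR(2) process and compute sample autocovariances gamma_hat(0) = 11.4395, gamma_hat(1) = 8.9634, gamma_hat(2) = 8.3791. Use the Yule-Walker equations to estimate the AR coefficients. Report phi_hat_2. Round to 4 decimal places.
\hat\phi_{2} = 0.3070

The Yule-Walker equations for an AR(p) process read, in matrix form,
  Gamma_p phi = r_p,   with   (Gamma_p)_{ij} = gamma(|i - j|),
                       (r_p)_i = gamma(i),   i,j = 1..p.
Substitute the sample gammas (Toeplitz matrix and right-hand side of size 2):
  Gamma_p = [[11.4395, 8.9634], [8.9634, 11.4395]]
  r_p     = [8.9634, 8.3791]
Written out:
  11.4395 phi_1 + 8.9634 phi_2 = 8.9634
  8.9634 phi_1 + 11.4395 phi_2 = 8.3791
Solve by Cramer's rule:
  det = gamma(0)^2 - gamma(1)^2 = (11.4395)^2 - (8.9634)^2 = 130.86216025 - 80.34253956 = 50.51962069
  phi_hat_1 = [gamma(1) gamma(0) - gamma(1) gamma(2)] / det = [(8.9634)(11.4395) - (8.9634)(8.3791)] / 50.51962069 = 27.43158936 / 50.51962069 = 0.543
  phi_hat_2 = [gamma(0) gamma(2) - gamma(1)^2] / det = [(11.4395)(8.3791) - (8.9634)^2] / 50.51962069 = 15.51017489 / 50.51962069 = 0.307
So phi_hat = [0.5430, 0.3070].
Therefore phi_hat_2 = 0.3070.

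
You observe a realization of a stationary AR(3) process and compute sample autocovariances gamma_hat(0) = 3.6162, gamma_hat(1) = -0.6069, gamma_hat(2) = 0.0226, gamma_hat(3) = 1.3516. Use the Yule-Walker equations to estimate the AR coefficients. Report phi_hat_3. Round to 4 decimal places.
\hat\phi_{3} = 0.3820

The Yule-Walker equations for an AR(p) process read, in matrix form,
  Gamma_p phi = r_p,   with   (Gamma_p)_{ij} = gamma(|i - j|),
                       (r_p)_i = gamma(i),   i,j = 1..p.
Substitute the sample gammas (Toeplitz matrix and right-hand side of size 3):
  Gamma_p = [[3.6162, -0.6069, 0.0226], [-0.6069, 3.6162, -0.6069], [0.0226, -0.6069, 3.6162]]
  r_p     = [-0.6069, 0.0226, 1.3516]
Written out (R1..R3):
  (R1) 3.6162 phi_1 - 0.6069 phi_2 + 0.0226 phi_3 = -0.6069
  (R2) -0.6069 phi_1 + 3.6162 phi_2 - 0.6069 phi_3 = 0.0226
  (R3) 0.0226 phi_1 - 0.6069 phi_2 + 3.6162 phi_3 = 1.3516
Gaussian elimination:
  R2 <- R2 - (-0.6069/3.6162) R1 = R2 - (-0.167828) R1:  3.514345 phi_2 - 0.603107 phi_3 = -0.079255
  R3 <- R3 - (0.0226/3.6162) R1 = R3 - (0.00625) R1:  -0.603107 phi_2 + 3.616059 phi_3 = 1.355393
  R3 <- R3 - (-0.603107/3.514345) R2 = R3 - (-0.171613) R2:  3.512558 phi_3 = 1.341792
Back-substitution:
  phi_hat_3 = 1.341792 / 3.512558 = 0.381998
  phi_hat_2 = (-0.079255 - (-0.603107)(0.381998)) / 3.514345 = 0.043004
  phi_hat_1 = (-0.6069 - (-0.6069)(0.043004) - (0.0226)(0.381998)) / 3.6162 = -0.162998
So phi_hat = [-0.1630, 0.0430, 0.3820].
Therefore phi_hat_3 = 0.3820.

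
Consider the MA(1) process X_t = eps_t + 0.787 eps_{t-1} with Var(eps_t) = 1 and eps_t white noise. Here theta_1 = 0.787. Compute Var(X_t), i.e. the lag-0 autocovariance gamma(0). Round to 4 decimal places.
\gamma(0) = 1.6194

For an MA(q) process X_t = eps_t + sum_i theta_i eps_{t-i} with
Var(eps_t) = sigma^2, the variance is
  gamma(0) = sigma^2 * (1 + sum_i theta_i^2).
  sum_i theta_i^2 = (0.787)^2 = 0.619369.
  gamma(0) = 1 * (1 + 0.619369) = 1 * 1.619369 = 1.619369, which rounds to 1.6194.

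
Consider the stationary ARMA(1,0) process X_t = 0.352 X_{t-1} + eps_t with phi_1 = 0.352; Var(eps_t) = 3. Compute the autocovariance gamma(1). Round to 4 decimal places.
\gamma(1) = 1.2053

Multiply the model equation by X_{t-k} and take expectations. With theta_0 = psi_0 = 1 and psi_j the MA(infinity) weights, this gives
  gamma(k) - sum_i phi_i gamma(k-i) = c_k,
  c_k = sigma^2 * sum_{j=k..q} theta_j psi_{j-k}   (c_k = 0 for k > q),
using gamma(-m) = gamma(m).
Pure AR (q = 0): c_0 = sigma^2 = 3, c_k = 0 for k >= 1.
Equations for k = 0 and k = 1 (AR order 1):
  gamma(0) = phi_1 gamma(1) + c_0
  gamma(1) = phi_1 gamma(0) + c_1
Substituting the second into the first: gamma(0) (1 - phi_1^2) = c_0 + phi_1 c_1, so
  gamma(0) = c_0 / (1 - phi_1^2) = 3 / (1 - (0.352)^2) = 3 / 0.876096 = 3.424282.
  gamma(1) = phi_1 gamma(0) = (0.352)(3.424282) = 1.205347.
Therefore gamma(1) = 1.2053 (to 4 decimal places).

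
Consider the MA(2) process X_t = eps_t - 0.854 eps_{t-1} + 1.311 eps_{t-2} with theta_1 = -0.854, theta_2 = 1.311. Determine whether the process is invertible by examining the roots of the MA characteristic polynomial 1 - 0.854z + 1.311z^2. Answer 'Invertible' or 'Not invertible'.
\text{Not invertible}

The MA(q) characteristic polynomial is P(z) = 1 - 0.854z + 1.311z^2.
Invertibility requires all roots to lie outside the unit circle, i.e. |z| > 1 for every root.
Set 1 + (-0.854) z + (1.311) z^2 = 0, i.e. a z^2 + b z + c = 0 with a = 1.311, b = -0.854, c = 1.
Discriminant D = b^2 - 4ac = (-0.854)^2 - 4*(1.311)*1 = 0.729316 - (5.244) = -4.514684.
D < 0, so the roots are the complex-conjugate pair z = (-b +/- i sqrt(-D)) / (2a) = 0.3257 +/- 0.8104i.
For a conjugate pair |z|^2 = z * conj(z) = (product of roots) = c/a = 1/(1.311) = 0.762777, so |z| = sqrt(0.762777) = 0.8734 for both roots.
Moduli of all roots: 0.8734, 0.8734.
All moduli strictly greater than 1? No.
Verdict: Not invertible.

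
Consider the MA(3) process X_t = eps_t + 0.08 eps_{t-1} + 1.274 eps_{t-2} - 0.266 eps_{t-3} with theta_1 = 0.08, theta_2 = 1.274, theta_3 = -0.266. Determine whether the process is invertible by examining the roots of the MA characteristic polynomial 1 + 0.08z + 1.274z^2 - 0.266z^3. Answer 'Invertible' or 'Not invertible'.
\text{Not invertible}

The MA(q) characteristic polynomial is P(z) = 1 + 0.08z + 1.274z^2 - 0.266z^3.
Invertibility requires all roots to lie outside the unit circle, i.e. |z| > 1 for every root.
Degree 3: look for a simple real root z0 first, then factor out (1 - z/z0) and solve the remaining quadratic.
Testing z0 = 5: P(5) = 1 + (0.08)(5) + (1.274)(5)^2 + (-0.266)(5)^3
  = 1 + (0.4) + (31.85) + (-33.25) = 0.  So z_0 = 5 is a root, |z_0| = 5.
Divide out the factor (1 - 0.2 z) = (1 - z/z0) (since 1/z0 = 0.2):
  P(z) = (1 - 0.2 z)(1 + (0.28) z + (1.33) z^2)
  [check: z-coef 0.28 - (0.2) = 0.08; z^2-coef 1.33 - (0.2)(0.28) = 1.274; z^3-coef -(0.2)(1.33) = -0.266.]
Remaining roots from the quadratic factor 1 + (0.28) z + (1.33) z^2:
  Set 1 + (0.28) z + (1.33) z^2 = 0, i.e. a z^2 + b z + c = 0 with a = 1.33, b = 0.28, c = 1.
  Discriminant D = b^2 - 4ac = (0.28)^2 - 4*(1.33)*1 = 0.0784 - (5.32) = -5.2416.
  D < 0, so the roots are the complex-conjugate pair z = (-b +/- i sqrt(-D)) / (2a) = -0.1053 +/- 0.8607i.
  For a conjugate pair |z|^2 = z * conj(z) = (product of roots) = c/a = 1/(1.33) = 0.75188, so |z| = sqrt(0.75188) = 0.8671 for both roots.
Moduli of all roots: 5.0000, 0.8671, 0.8671.
All moduli strictly greater than 1? No.
Verdict: Not invertible.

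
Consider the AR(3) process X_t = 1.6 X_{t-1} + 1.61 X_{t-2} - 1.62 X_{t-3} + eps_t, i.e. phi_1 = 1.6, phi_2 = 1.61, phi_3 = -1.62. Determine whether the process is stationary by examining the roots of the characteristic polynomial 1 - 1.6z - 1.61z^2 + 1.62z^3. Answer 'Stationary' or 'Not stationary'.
\text{Not stationary}

The AR(p) characteristic polynomial is P(z) = 1 - 1.6z - 1.61z^2 + 1.62z^3.
Stationarity requires all roots to lie outside the unit circle, i.e. |z| > 1 for every root.
Degree 3: look for a simple real root z0 first, then factor out (1 - z/z0) and solve the remaining quadratic.
Testing z0 = 0.5: P(0.5) = 1 + (-1.6)(0.5) + (-1.61)(0.5)^2 + (1.62)(0.5)^3
  = 1 + (-0.8) + (-0.4025) + (0.2025) = 0.  So z_0 = 0.5 is a root, |z_0| = 0.5.
Divide out the factor (1 - 2 z) = (1 - z/z0) (since 1/z0 = 2):
  P(z) = (1 - 2 z)(1 + (0.4) z + (-0.81) z^2)
  [check: z-coef 0.4 - (2) = -1.6; z^2-coef -0.81 - (2)(0.4) = -1.61; z^3-coef -(2)(-0.81) = 1.62.]
Remaining roots from the quadratic factor 1 + (0.4) z + (-0.81) z^2:
  Set 1 + (0.4) z + (-0.81) z^2 = 0, i.e. a z^2 + b z + c = 0 with a = -0.81, b = 0.4, c = 1.
  Discriminant D = b^2 - 4ac = (0.4)^2 - 4*(-0.81)*1 = 0.16 - (-3.24) = 3.4.
  D >= 0, so the roots are real: z = (-b +/- sqrt(D)) / (2a) = (-0.4 +/- 1.843909) / (-1.62).
    z_1 = (-0.4 + 1.843909) / (-1.62) = -0.8913,   |z_1| = 0.8913.
    z_2 = (-0.4 - 1.843909) / (-1.62) = 1.3851,   |z_2| = 1.3851.
Moduli of all roots: 0.5000, 0.8913, 1.3851.
All moduli strictly greater than 1? No.
Verdict: Not stationary.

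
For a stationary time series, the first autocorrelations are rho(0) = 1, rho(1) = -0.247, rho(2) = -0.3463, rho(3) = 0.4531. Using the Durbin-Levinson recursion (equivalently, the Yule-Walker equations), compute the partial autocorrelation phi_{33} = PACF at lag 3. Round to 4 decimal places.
\phi_{33} = 0.2929

The PACF at lag k is phi_{kk}, the last component of the solution
to the Yule-Walker system G_k phi = r_k where
  (G_k)_{ij} = rho(|i - j|), (r_k)_i = rho(i), i,j = 1..k.
Equivalently, Durbin-Levinson gives phi_{kk} iteratively:
  phi_{11} = rho(1)
  phi_{kk} = [rho(k) - sum_{j=1..k-1} phi_{k-1,j} rho(k-j)]
            / [1 - sum_{j=1..k-1} phi_{k-1,j} rho(j)],
  phi_{k,j} = phi_{k-1,j} - phi_{kk} phi_{k-1,k-j},  j = 1..k-1.
Step k = 1:
  phi_11 = rho(1) = -0.247.
Step k = 2:
  phi_22 = [rho(2) - phi_11 rho(1)] / [1 - phi_11 rho(1)] = [-0.3463 - (-0.247)(-0.247)] / [1 - (-0.247)(-0.247)]
         = -0.407309 / 0.938991 = -0.433773.
  Update: phi_21 = phi_11 - phi_22 phi_11 = -0.247 - (-0.433773)(-0.247) = -0.354142.
Step k = 3:
  phi_33 = [rho(3) - phi_21 rho(2) - phi_22 rho(1)] / [1 - phi_21 rho(1) - phi_22 rho(2)]
    numerator   = 0.4531 - (-0.354142)(-0.3463) - (-0.433773)(-0.247) = 0.2233187
    denominator = 1 - (-0.354142)(-0.247) - (-0.433773)(-0.3463) = 0.76231133
  phi_33 = 0.2233187 / 0.76231133 = 0.2929.
Therefore phi_{33} = 0.2929.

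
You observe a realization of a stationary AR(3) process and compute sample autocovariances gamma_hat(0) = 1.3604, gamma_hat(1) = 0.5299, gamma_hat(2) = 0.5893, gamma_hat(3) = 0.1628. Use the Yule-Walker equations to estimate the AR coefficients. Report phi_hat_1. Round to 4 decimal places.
\hat\phi_{1} = 0.3140

The Yule-Walker equations for an AR(p) process read, in matrix form,
  Gamma_p phi = r_p,   with   (Gamma_p)_{ij} = gamma(|i - j|),
                       (r_p)_i = gamma(i),   i,j = 1..p.
Substitute the sample gammas (Toeplitz matrix and right-hand side of size 3):
  Gamma_p = [[1.3604, 0.5299, 0.5893], [0.5299, 1.3604, 0.5299], [0.5893, 0.5299, 1.3604]]
  r_p     = [0.5299, 0.5893, 0.1628]
Written out (R1..R3):
  (R1) 1.3604 phi_1 + 0.5299 phi_2 + 0.5893 phi_3 = 0.5299
  (R2) 0.5299 phi_1 + 1.3604 phi_2 + 0.5299 phi_3 = 0.5893
  (R3) 0.5893 phi_1 + 0.5299 phi_2 + 1.3604 phi_3 = 0.1628
Gaussian elimination:
  R2 <- R2 - (0.5299/1.3604) R1 = R2 - (0.389518) R1:  1.153995 phi_2 + 0.300357 phi_3 = 0.382895
  R3 <- R3 - (0.5893/1.3604) R1 = R3 - (0.433181) R1:  0.300357 phi_2 + 1.105126 phi_3 = -0.066743
  R3 <- R3 - (0.300357/1.153995) R2 = R3 - (0.260276) R2:  1.02695 phi_3 = -0.166401
Back-substitution:
  phi_hat_3 = -0.166401 / 1.02695 = -0.162034
  phi_hat_2 = (0.382895 - (0.300357)(-0.162034)) / 1.153995 = 0.373973
  phi_hat_1 = (0.5299 - (0.5299)(0.373973) - (0.5893)(-0.162034)) / 1.3604 = 0.314039
So phi_hat = [0.3140, 0.3740, -0.1620].
Therefore phi_hat_1 = 0.3140.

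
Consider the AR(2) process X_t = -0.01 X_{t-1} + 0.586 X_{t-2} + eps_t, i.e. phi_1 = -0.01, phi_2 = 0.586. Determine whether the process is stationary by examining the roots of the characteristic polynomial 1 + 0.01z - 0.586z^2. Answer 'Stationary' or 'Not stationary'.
\text{Stationary}

The AR(p) characteristic polynomial is P(z) = 1 + 0.01z - 0.586z^2.
Stationarity requires all roots to lie outside the unit circle, i.e. |z| > 1 for every root.
Set 1 + (0.01) z + (-0.586) z^2 = 0, i.e. a z^2 + b z + c = 0 with a = -0.586, b = 0.01, c = 1.
Discriminant D = b^2 - 4ac = (0.01)^2 - 4*(-0.586)*1 = 0.0001 - (-2.344) = 2.3441.
D >= 0, so the roots are real: z = (-b +/- sqrt(D)) / (2a) = (-0.01 +/- 1.531045) / (-1.172).
  z_1 = (-0.01 + 1.531045) / (-1.172) = -1.2978,   |z_1| = 1.2978.
  z_2 = (-0.01 - 1.531045) / (-1.172) = 1.3149,   |z_2| = 1.3149.
Moduli of all roots: 1.2978, 1.3149.
All moduli strictly greater than 1? Yes.
Verdict: Stationary.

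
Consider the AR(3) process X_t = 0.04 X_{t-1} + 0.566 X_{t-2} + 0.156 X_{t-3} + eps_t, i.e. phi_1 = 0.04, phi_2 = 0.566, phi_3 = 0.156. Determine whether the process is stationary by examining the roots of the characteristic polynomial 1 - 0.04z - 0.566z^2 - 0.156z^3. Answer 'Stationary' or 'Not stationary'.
\text{Stationary}

The AR(p) characteristic polynomial is P(z) = 1 - 0.04z - 0.566z^2 - 0.156z^3.
Stationarity requires all roots to lie outside the unit circle, i.e. |z| > 1 for every root.
Degree 3: look for a simple real root z0 first, then factor out (1 - z/z0) and solve the remaining quadratic.
Testing z0 = -2.5: P(-2.5) = 1 + (-0.04)(-2.5) + (-0.566)(-2.5)^2 + (-0.156)(-2.5)^3
  = 1 + (0.1) + (-3.5375) + (2.4375) = 0.  So z_0 = -2.5 is a root, |z_0| = 2.5.
Divide out the factor (1 + 0.4 z) = (1 - z/z0) (since 1/z0 = -0.4):
  P(z) = (1 + 0.4 z)(1 + (-0.44) z + (-0.39) z^2)
  [check: z-coef -0.44 - (-0.4) = -0.04; z^2-coef -0.39 - (-0.4)(-0.44) = -0.566; z^3-coef -(-0.4)(-0.39) = -0.156.]
Remaining roots from the quadratic factor 1 + (-0.44) z + (-0.39) z^2:
  Set 1 + (-0.44) z + (-0.39) z^2 = 0, i.e. a z^2 + b z + c = 0 with a = -0.39, b = -0.44, c = 1.
  Discriminant D = b^2 - 4ac = (-0.44)^2 - 4*(-0.39)*1 = 0.1936 - (-1.56) = 1.7536.
  D >= 0, so the roots are real: z = (-b +/- sqrt(D)) / (2a) = (0.44 +/- 1.324236) / (-0.78).
    z_1 = (0.44 + 1.324236) / (-0.78) = -2.2618,   |z_1| = 2.2618.
    z_2 = (0.44 - 1.324236) / (-0.78) = 1.1336,   |z_2| = 1.1336.
Moduli of all roots: 2.5000, 2.2618, 1.1336.
All moduli strictly greater than 1? Yes.
Verdict: Stationary.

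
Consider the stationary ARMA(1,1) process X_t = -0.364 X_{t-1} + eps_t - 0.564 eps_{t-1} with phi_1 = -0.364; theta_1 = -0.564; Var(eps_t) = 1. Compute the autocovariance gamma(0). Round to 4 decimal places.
\gamma(0) = 1.9927

Multiply the model equation by X_{t-k} and take expectations. With theta_0 = psi_0 = 1 and psi_j the MA(infinity) weights, this gives
  gamma(k) - sum_i phi_i gamma(k-i) = c_k,
  c_k = sigma^2 * sum_{j=k..q} theta_j psi_{j-k}   (c_k = 0 for k > q),
using gamma(-m) = gamma(m).
psi-weights needed (psi_j = theta_j + sum_i phi_i psi_{j-i}):
  psi_1 = theta_1 + phi_1 = -0.564 + (-0.364) = -0.928
Right-hand sides:
  c_0 = sigma^2 (1 + theta_1 psi_1) = 1 * (1 + (-0.564)(-0.928)) = 1 * 1.523392 = 1.523392
  c_1 = sigma^2 theta_1 = 1 * (-0.564) = -0.564
  c_2 = 0
Equations for k = 0 and k = 1 (AR order 1):
  gamma(0) = phi_1 gamma(1) + c_0
  gamma(1) = phi_1 gamma(0) + c_1
Substituting the second into the first: gamma(0) (1 - phi_1^2) = c_0 + phi_1 c_1, so
  gamma(0) = (c_0 + phi_1 c_1) / (1 - phi_1^2) = (1.523392 + (-0.364)(-0.564)) / (1 - (-0.364)^2) = 1.728688 / 0.867504 = 1.992715.
Therefore gamma(0) = 1.9927 (to 4 decimal places).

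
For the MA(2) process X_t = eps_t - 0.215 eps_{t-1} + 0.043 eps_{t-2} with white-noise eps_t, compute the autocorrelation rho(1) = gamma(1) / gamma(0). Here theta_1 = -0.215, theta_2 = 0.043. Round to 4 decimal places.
\rho(1) = -0.2140

For an MA(q) process with theta_0 = 1, the autocovariance is
  gamma(k) = sigma^2 * sum_{i=0..q-k} theta_i * theta_{i+k},
and rho(k) = gamma(k) / gamma(0). Sigma^2 cancels.
  numerator   = (1)*(-0.215) + (-0.215)*(0.043) = -0.224245.
  denominator = (1)^2 + (-0.215)^2 + (0.043)^2 = 1.048074.
  rho(1) = -0.224245 / 1.048074 = -0.2140.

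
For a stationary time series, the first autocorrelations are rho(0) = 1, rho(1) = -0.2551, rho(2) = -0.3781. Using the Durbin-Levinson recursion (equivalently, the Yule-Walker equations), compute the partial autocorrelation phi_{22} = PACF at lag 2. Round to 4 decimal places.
\phi_{22} = -0.4740

The PACF at lag k is phi_{kk}, the last component of the solution
to the Yule-Walker system G_k phi = r_k where
  (G_k)_{ij} = rho(|i - j|), (r_k)_i = rho(i), i,j = 1..k.
Equivalently, Durbin-Levinson gives phi_{kk} iteratively:
  phi_{11} = rho(1)
  phi_{kk} = [rho(k) - sum_{j=1..k-1} phi_{k-1,j} rho(k-j)]
            / [1 - sum_{j=1..k-1} phi_{k-1,j} rho(j)],
  phi_{k,j} = phi_{k-1,j} - phi_{kk} phi_{k-1,k-j},  j = 1..k-1.
Step k = 1:
  phi_11 = rho(1) = -0.2551.
Step k = 2:
  phi_22 = [rho(2) - phi_11 rho(1)] / [1 - phi_11 rho(1)] = [-0.3781 - (-0.2551)(-0.2551)] / [1 - (-0.2551)(-0.2551)]
         = -0.44317601 / 0.93492399 = -0.474.
Therefore phi_{22} = -0.4740.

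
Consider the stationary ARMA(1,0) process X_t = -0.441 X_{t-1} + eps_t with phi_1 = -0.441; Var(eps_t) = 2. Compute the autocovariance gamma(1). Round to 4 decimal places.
\gamma(1) = -1.0949

Multiply the model equation by X_{t-k} and take expectations. With theta_0 = psi_0 = 1 and psi_j the MA(infinity) weights, this gives
  gamma(k) - sum_i phi_i gamma(k-i) = c_k,
  c_k = sigma^2 * sum_{j=k..q} theta_j psi_{j-k}   (c_k = 0 for k > q),
using gamma(-m) = gamma(m).
Pure AR (q = 0): c_0 = sigma^2 = 2, c_k = 0 for k >= 1.
Equations for k = 0 and k = 1 (AR order 1):
  gamma(0) = phi_1 gamma(1) + c_0
  gamma(1) = phi_1 gamma(0) + c_1
Substituting the second into the first: gamma(0) (1 - phi_1^2) = c_0 + phi_1 c_1, so
  gamma(0) = c_0 / (1 - phi_1^2) = 2 / (1 - (-0.441)^2) = 2 / 0.805519 = 2.482871.
  gamma(1) = phi_1 gamma(0) = (-0.441)(2.482871) = -1.094946.
Therefore gamma(1) = -1.0949 (to 4 decimal places).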